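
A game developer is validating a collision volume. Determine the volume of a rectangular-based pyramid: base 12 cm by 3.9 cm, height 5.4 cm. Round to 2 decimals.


Shape: rectangular pyramid
Base: 12 cm x 3.9 cm, Height h = 5.4 cm
Formula: V = (1/3) * base_area * h
base_area = 12 * 3.9 = 46.8
base_area * h = 46.8 * 5.4 = 252.72
V = 252.72 / 3
V = 84.24
84.24 cm^3


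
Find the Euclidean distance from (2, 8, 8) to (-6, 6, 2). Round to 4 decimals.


3D distance between two points
P1 = (2, 8, 8), P2 = (-6, 6, 2)
Formula: d = sqrt((x2-x1)^2 + (y2-y1)^2 + (z2-z1)^2)
dx = -6 - 2 = -8
dy = 6 - 8 = -2
dz = 2 - 8 = -6
dx^2 + dy^2 + dz^2 = 64 + 4 + 36 = 104
d = sqrt(104)
d = 10.198
10.198 units


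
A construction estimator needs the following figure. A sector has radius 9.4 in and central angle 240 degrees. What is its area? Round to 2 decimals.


Shape: circular sector
Radius r = 9.4 in, Angle = 240 degrees
Formula: A = (angle/360) * pi * r^2
r^2 = 88.36
Fraction of circle = 240/360
A = (240/360) * pi * 88.36
A = 58.906667 * pi
A = 185.06
185.06 in^2


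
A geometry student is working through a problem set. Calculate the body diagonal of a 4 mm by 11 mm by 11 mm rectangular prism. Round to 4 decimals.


Shape: rectangular box (space diagonal)
l = 4 mm, w = 11 mm, h = 11 mm
Visualize: the diagonal of the base, then a right triangle with that diagonal and the height.
Formula: d = sqrt(l^2 + w^2 + h^2)
l^2 + w^2 + h^2 = 16 + 121 + 121 = 258
d = sqrt(258)
d = 16.0624
16.0624 mm


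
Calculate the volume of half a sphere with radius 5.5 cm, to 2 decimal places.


Shape: hemisphere (half of a sphere)
Radius r = 5.5 cm
Formula: V = (1/2) * (4/3) * pi * r^3 = (2/3) * pi * r^3
r^3 = 166.375
(2/3) * 166.375 = 110.916667
V = 110.916667 * pi
V = 348.45
348.45 cm^3


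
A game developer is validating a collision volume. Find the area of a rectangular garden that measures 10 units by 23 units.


Shape: rectangle
Length l = 10 units, Width w = 23 units
Formula: A = l * w
A = 10 * 23
A = 230
230 units^2


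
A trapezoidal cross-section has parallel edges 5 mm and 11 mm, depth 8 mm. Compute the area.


Shape: trapezoid
Parallel sides a = 5 mm, b = 11 mm; Height h = 8 mm
Formula: A = (a + b) * h / 2
a + b = 5 + 11 = 16
A = 16 * 8 / 2
A = 128 / 2
A = 64
64 mm^2


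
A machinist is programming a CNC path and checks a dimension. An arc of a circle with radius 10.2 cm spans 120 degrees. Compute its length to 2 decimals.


Shape: circular arc
Radius r = 10.2 cm, Angle = 120 degrees
Formula: L = (angle/360) * 2 * pi * r
2 * pi * r = 20.4 * pi
L = (120/360) * 20.4 * pi
L = 6.8 * pi
L = 21.36
21.36 cm


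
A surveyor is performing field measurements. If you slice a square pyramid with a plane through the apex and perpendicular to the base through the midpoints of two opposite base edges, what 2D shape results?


Solid: square pyramid
Cutting plane: through the apex and perpendicular to the base through the midpoints of two opposite base edges
Visualize the intersection of the plane with the solid's surface.
The boundary of the cut region is a isosceles triangle.
isosceles triangle


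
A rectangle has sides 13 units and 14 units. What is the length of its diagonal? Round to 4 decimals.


Shape: rectangle (diagonal via Pythagoras)
Sides: 13 units and 14 units
Formula: d = sqrt(l^2 + w^2)
l^2 = 169, w^2 = 196
l^2 + w^2 = 365
d = sqrt(365)
d = 19.105
19.105 units


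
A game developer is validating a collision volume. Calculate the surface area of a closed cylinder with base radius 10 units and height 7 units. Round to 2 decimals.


Shape: closed cylinder
Radius r = 10 units, Height h = 7 units
Formula: SA = 2*pi*r^2 + 2*pi*r*h = 2*pi*r*(r + h)
r + h = 17
2 * r * (r + h) = 2 * 10 * 17 = 340
SA = 340 * pi
SA = 1068.14
1068.14 units^2


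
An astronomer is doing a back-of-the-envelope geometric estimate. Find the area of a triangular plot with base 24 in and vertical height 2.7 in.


Shape: triangle
Base b = 24 in, Height h = 2.7 in
Formula: A = (1/2) * b * h
A = 0.5 * 24 * 2.7
A = 0.5 * 64.8
A = 32.4
32.4 in^2


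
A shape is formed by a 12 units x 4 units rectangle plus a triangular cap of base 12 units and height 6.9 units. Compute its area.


Composite shape: rectangle + triangle
Rectangle area = 12 * 4 = 48
Triangle area = 0.5 * 12 * 6.9 = 41.4
Total = 48 + 41.4
Total = 89.4
89.4 units^2


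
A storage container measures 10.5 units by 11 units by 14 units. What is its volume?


Shape: rectangular prism
l = 10.5 units, w = 11 units, h = 14 units
Formula: V = l * w * h
V = 10.5 * 11 * 14
V = 115.5 * 14
V = 1617
1617 units^3


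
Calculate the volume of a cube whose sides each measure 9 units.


Shape: cube
Side s = 9 units
Formula: V = s^3
V = 9 * 9 * 9
V = 81 * 9
V = 729
729 units^3


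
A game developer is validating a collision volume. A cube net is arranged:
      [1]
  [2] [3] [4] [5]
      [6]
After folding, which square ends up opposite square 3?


Net: cross layout. Take square 3 as the base (bottom).
Fold the four squares in the horizontal row up around 3: 2 -> left, 4 -> right, 5 wraps to the top.
Fold 1 and 6 up from 3: 1 -> back, 6 -> front.
Opposite pairs are therefore: (1, 6), (2, 4), (3, 5).
Face 3 is opposite face 5.
face 5


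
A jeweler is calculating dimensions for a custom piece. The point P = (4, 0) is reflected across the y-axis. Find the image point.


Transformation: reflection
Original point: (4, 0)
Rule for reflection over the y-axis: (x, y) -> (-x, y)
Apply: (4, 0) -> (-4, 0)
(-4, 0)


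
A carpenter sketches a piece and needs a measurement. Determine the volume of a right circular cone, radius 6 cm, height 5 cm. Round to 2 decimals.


Shape: cone
Radius r = 6 cm, Height h = 5 cm
Formula: V = (1/3) * pi * r^2 * h
r^2 = 36
pi * r^2 * h = pi * 36 * 5 = 180 * pi
V = 180 * pi / 3
V = 188.5
188.5 cm^3


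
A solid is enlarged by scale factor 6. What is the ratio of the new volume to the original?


Linear scale factor k = 6
Rule: under a linear scaling by k, volumes scale by k^3.
k^3 = 6 * 6 * 6
k^3 = 36 * 6
k^3 = 216
Volume scales by a factor of 216.
216 (dimensionless)


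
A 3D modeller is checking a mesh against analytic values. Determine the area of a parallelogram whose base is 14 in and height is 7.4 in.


Shape: parallelogram
Base b = 14 in, Height h = 7.4 in
Formula: A = b * h
A = 14 * 7.4
A = 103.6
103.6 in^2


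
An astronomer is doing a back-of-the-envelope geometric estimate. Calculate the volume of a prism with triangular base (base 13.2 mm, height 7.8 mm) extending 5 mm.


Shape: triangular prism
Triangle base = 13.2 mm, triangle height = 7.8 mm, prism length L = 5 mm
Formula: V = (1/2 * b * h_tri) * L
Cross-section area = 0.5 * 13.2 * 7.8 = 51.48
V = 51.48 * 5
V = 257.4
257.4 mm^3


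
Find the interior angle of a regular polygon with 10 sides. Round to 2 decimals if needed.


Shape: regular decagon (10 sides)
Formula: interior angle = (n - 2) * 180 / n
(n - 2) = 8
(n - 2) * 180 = 1440
angle = 1440 / 10
angle = 144
144 degrees


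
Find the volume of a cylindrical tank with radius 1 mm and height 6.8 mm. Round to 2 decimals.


Shape: cylinder
Radius r = 1 mm, Height h = 6.8 mm
Formula: V = pi * r^2 * h
r^2 = 1
V = pi * 1 * 6.8
V = 6.8 * pi
V = 21.36
21.36 mm^3


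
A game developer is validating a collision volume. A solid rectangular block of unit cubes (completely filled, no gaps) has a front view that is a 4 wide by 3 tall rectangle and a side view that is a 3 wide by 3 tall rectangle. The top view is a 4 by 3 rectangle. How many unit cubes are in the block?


Orthographic views of a solid rectangular block:
Front view 4 x 3 -> length = 4, height = 3
Side view 3 x 3 -> width = 3, height = 3 (consistent)
Top view 4 x 3 -> confirms length = 4, width = 3
The block is 4 x 3 x 3.
Total unit cubes = 4 * 3 * 3 = 36
36 unit cubes


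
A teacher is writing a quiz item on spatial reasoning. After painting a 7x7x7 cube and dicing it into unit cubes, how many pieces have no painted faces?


Large cube: 7 x 7 x 7, cut into unit cubes.
n = 7, so n - 2 = 5
Unpainted cubes form the interior (n - 2)^3 block.
(n - 2)^3 = 5^3 = 125
125 unit cubes


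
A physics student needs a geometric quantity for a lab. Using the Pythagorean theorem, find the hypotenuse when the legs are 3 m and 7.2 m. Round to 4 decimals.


Shape: right triangle
Legs a = 3 m, b = 7.2 m
Formula: c = sqrt(a^2 + b^2)
a^2 = 9, b^2 = 51.84
a^2 + b^2 = 60.84
c = sqrt(60.84)
c = 7.8
7.8 m


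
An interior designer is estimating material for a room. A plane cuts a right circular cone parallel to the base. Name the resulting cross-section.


Solid: right circular cone
Cutting plane: parallel to the base
Visualize the intersection of the plane with the solid's surface.
The boundary of the cut region is a circle.
circle


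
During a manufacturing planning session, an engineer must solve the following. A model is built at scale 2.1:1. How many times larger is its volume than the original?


Linear scale factor k = 2.1
Rule: under a linear scaling by k, volumes scale by k^3.
k^3 = 2.1 * 2.1 * 2.1
k^3 = 4.41 * 2.1
k^3 = 9.261
Volume scales by a factor of 9.261.
9.261 (dimensionless)


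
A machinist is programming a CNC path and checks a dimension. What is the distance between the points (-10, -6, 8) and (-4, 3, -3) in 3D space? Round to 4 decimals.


3D distance between two points
P1 = (-10, -6, 8), P2 = (-4, 3, -3)
Formula: d = sqrt((x2-x1)^2 + (y2-y1)^2 + (z2-z1)^2)
dx = -4 - -10 = 6
dy = 3 - -6 = 9
dz = -3 - 8 = -11
dx^2 + dy^2 + dz^2 = 36 + 81 + 121 = 238
d = sqrt(238)
d = 15.4272
15.4272 units


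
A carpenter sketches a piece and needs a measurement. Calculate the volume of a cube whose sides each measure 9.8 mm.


Shape: cube
Side s = 9.8 mm
Formula: V = s^3
V = 9.8 * 9.8 * 9.8
V = 96.04 * 9.8
V = 941.192
941.192 mm^3


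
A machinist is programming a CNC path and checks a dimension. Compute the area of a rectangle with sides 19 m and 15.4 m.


Shape: rectangle
Length l = 19 m, Width w = 15.4 m
Formula: A = l * w
A = 19 * 15.4
A = 292.6
292.6 m^2


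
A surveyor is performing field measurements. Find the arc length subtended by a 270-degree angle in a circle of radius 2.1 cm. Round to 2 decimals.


Shape: circular arc
Radius r = 2.1 cm, Angle = 270 degrees
Formula: L = (angle/360) * 2 * pi * r
2 * pi * r = 4.2 * pi
L = (270/360) * 4.2 * pi
L = 3.15 * pi
L = 9.9
9.9 cm


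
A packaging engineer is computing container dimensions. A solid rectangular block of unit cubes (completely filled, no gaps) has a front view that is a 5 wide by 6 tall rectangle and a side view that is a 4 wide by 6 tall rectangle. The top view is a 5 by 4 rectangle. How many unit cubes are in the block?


Orthographic views of a solid rectangular block:
Front view 5 x 6 -> length = 5, height = 6
Side view 4 x 6 -> width = 4, height = 6 (consistent)
Top view 5 x 4 -> confirms length = 5, width = 4
The block is 5 x 4 x 6.
Total unit cubes = 5 * 4 * 6 = 120
120 unit cubes


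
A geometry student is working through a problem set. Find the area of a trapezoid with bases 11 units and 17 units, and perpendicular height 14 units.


Shape: trapezoid
Parallel sides a = 11 units, b = 17 units; Height h = 14 units
Formula: A = (a + b) * h / 2
a + b = 11 + 17 = 28
A = 28 * 14 / 2
A = 392 / 2
A = 196
196 units^2


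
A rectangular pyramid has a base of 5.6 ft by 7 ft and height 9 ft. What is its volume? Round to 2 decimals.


Shape: rectangular pyramid
Base: 5.6 ft x 7 ft, Height h = 9 ft
Formula: V = (1/3) * base_area * h
base_area = 5.6 * 7 = 39.2
base_area * h = 39.2 * 9 = 352.8
V = 352.8 / 3
V = 117.6
117.6 ft^3


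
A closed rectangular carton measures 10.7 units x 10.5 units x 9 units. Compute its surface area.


Shape: rectangular prism
l = 10.7 units, w = 10.5 units, h = 9 units
Formula: SA = 2(lw + lh + wh)
lw = 112.35, lh = 96.3, wh = 94.5
lw + lh + wh = 303.15
SA = 2 * 303.15
SA = 606.3
606.3 units^2


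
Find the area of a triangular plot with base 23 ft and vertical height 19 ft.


Shape: triangle
Base b = 23 ft, Height h = 19 ft
Formula: A = (1/2) * b * h
A = 0.5 * 23 * 19
A = 0.5 * 437
A = 218.5
218.5 ft^2


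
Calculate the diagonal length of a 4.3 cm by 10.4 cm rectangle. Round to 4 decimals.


Shape: rectangle (diagonal via Pythagoras)
Sides: 4.3 cm and 10.4 cm
Formula: d = sqrt(l^2 + w^2)
l^2 = 18.49, w^2 = 108.16
l^2 + w^2 = 126.65
d = sqrt(126.65)
d = 11.2539
11.2539 cm


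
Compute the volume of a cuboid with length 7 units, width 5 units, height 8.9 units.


Shape: rectangular prism
l = 7 units, w = 5 units, h = 8.9 units
Formula: V = l * w * h
V = 7 * 5 * 8.9
V = 35 * 8.9
V = 311.5
311.5 units^3


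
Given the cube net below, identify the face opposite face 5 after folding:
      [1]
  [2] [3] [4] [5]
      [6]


Net: cross layout. Take square 3 as the base (bottom).
Fold the four squares in the horizontal row up around 3: 2 -> left, 4 -> right, 5 wraps to the top.
Fold 1 and 6 up from 3: 1 -> back, 6 -> front.
Opposite pairs are therefore: (1, 6), (2, 4), (3, 5).
Face 5 is opposite face 3.
face 3


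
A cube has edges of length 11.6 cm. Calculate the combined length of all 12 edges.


Shape: cube
Side s = 11.6 cm
A cube has 12 edges, all equal.
Formula: total edge length = 12 * s
Total = 12 * 11.6
Total = 139.2
139.2 cm


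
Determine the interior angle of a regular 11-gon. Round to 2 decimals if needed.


Shape: regular hendecagon (11 sides)
Formula: interior angle = (n - 2) * 180 / n
(n - 2) = 9
(n - 2) * 180 = 1620
angle = 1620 / 11
angle = 147.27
147.27 degrees


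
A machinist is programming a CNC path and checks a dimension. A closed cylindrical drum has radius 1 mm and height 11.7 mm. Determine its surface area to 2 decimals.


Shape: closed cylinder
Radius r = 1 mm, Height h = 11.7 mm
Formula: SA = 2*pi*r^2 + 2*pi*r*h = 2*pi*r*(r + h)
r + h = 12.7
2 * r * (r + h) = 2 * 1 * 12.7 = 25.4
SA = 25.4 * pi
SA = 79.8
79.8 mm^2


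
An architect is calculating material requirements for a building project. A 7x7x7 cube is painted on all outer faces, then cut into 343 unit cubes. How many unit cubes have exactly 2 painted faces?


Large cube: 7 x 7 x 7, cut into unit cubes.
n = 7, so n - 2 = 5
Cubes with 2 painted faces lie along the edges, excluding corners.
A cube has 12 edges; each contributes (n - 2) = 5 such cubes.
Count = 12 * 5 = 60
60 unit cubes


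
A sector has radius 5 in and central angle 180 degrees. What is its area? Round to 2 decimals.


Shape: circular sector
Radius r = 5 in, Angle = 180 degrees
Formula: A = (angle/360) * pi * r^2
r^2 = 25
Fraction of circle = 180/360
A = (180/360) * pi * 25
A = 12.5 * pi
A = 39.27
39.27 in^2


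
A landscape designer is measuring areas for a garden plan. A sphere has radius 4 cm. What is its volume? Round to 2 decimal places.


Shape: sphere
Radius r = 4 cm
Formula: V = (4/3) * pi * r^3
r^3 = 64
(4/3) * 64 = 85.333333
V = 85.333333 * pi
V = 268.08
268.08 cm^3


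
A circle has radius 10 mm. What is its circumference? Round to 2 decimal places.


Shape: circle
Radius r = 10 mm
Formula: C = 2 * pi * r
C = 2 * pi * 10
C = 20 * pi
C = 62.83
62.83 mm


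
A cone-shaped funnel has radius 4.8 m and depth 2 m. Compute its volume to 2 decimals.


Shape: cone
Radius r = 4.8 m, Height h = 2 m
Formula: V = (1/3) * pi * r^2 * h
r^2 = 23.04
pi * r^2 * h = pi * 23.04 * 2 = 46.08 * pi
V = 46.08 * pi / 3
V = 48.25
48.25 m^3


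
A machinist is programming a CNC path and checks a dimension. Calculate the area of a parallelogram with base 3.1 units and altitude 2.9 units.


Shape: parallelogram
Base b = 3.1 units, Height h = 2.9 units
Formula: A = b * h
A = 3.1 * 2.9
A = 8.99
8.99 units^2


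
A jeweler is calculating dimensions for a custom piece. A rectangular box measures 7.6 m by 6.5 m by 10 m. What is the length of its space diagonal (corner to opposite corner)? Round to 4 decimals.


Shape: rectangular box (space diagonal)
l = 7.6 m, w = 6.5 m, h = 10 m
Visualize: the diagonal of the base, then a right triangle with that diagonal and the height.
Formula: d = sqrt(l^2 + w^2 + h^2)
l^2 + w^2 + h^2 = 57.76 + 42.25 + 100 = 200.01
d = sqrt(200.01)
d = 14.1425
14.1425 m


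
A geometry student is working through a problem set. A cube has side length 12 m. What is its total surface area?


Shape: cube
Side s = 12 m
A cube has 6 square faces.
Formula: SA = 6 * s^2
s^2 = 144
SA = 6 * 144
SA = 864
864 m^2


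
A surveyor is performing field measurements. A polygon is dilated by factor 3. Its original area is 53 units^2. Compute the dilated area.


Linear scale factor k = 3
Original area = 53 units^2
Rule: under a linear scaling by k, areas scale by k^2.
k^2 = 3^2 = 9
New area = 53 * 9
New area = 477
477 units^2


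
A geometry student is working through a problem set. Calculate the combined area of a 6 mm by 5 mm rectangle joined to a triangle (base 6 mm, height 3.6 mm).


Composite shape: rectangle + triangle
Rectangle area = 6 * 5 = 30
Triangle area = 0.5 * 6 * 3.6 = 10.8
Total = 30 + 10.8
Total = 40.8
40.8 mm^2


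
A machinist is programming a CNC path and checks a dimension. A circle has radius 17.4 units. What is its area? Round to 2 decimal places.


Shape: circle
Radius r = 17.4 units
Formula: A = pi * r^2
r^2 = 17.4^2 = 302.76
A = pi * 302.76
A = 951.15
951.15 units^2


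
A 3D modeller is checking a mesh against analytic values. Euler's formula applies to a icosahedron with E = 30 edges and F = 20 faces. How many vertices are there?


Polyhedron: icosahedron
Euler's formula for convex polyhedra: V - E + F = 2
Given: E = 30 edges and F = 20 faces
Solve for V:
V = 2 + E - F = 2 + 30 - 20 = 12
12 vertices


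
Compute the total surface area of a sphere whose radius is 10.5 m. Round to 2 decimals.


Shape: sphere
Radius r = 10.5 m
Formula: SA = 4 * pi * r^2
r^2 = 110.25
SA = 4 * pi * 110.25
SA = 441 * pi
SA = 1385.44
1385.44 m^2


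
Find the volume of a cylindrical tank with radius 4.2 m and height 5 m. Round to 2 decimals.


Shape: cylinder
Radius r = 4.2 m, Height h = 5 m
Formula: V = pi * r^2 * h
r^2 = 17.64
V = pi * 17.64 * 5
V = 88.2 * pi
V = 277.09
277.09 m^3


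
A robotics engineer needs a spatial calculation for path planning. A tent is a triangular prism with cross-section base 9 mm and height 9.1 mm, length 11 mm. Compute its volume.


Shape: triangular prism
Triangle base = 9 mm, triangle height = 9.1 mm, prism length L = 11 mm
Formula: V = (1/2 * b * h_tri) * L
Cross-section area = 0.5 * 9 * 9.1 = 40.95
V = 40.95 * 11
V = 450.45
450.45 mm^3


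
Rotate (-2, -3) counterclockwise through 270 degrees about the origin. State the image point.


Transformation: rotation about the origin
Original point: (-2, -3)
Rule for 270 deg counterclockwise: (x, y) -> (y, -x)
Apply: (-2, -3) -> (-3, 2)
(-3, 2)


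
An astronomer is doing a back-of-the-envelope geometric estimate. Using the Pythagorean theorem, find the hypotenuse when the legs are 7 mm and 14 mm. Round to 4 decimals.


Shape: right triangle
Legs a = 7 mm, b = 14 mm
Formula: c = sqrt(a^2 + b^2)
a^2 = 49, b^2 = 196
a^2 + b^2 = 245
c = sqrt(245)
c = 15.6525
15.6525 mm


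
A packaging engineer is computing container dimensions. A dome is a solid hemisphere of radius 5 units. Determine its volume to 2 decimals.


Shape: hemisphere (half of a sphere)
Radius r = 5 units
Formula: V = (1/2) * (4/3) * pi * r^3 = (2/3) * pi * r^3
r^3 = 125
(2/3) * 125 = 83.333333
V = 83.333333 * pi
V = 261.8
261.8 units^3


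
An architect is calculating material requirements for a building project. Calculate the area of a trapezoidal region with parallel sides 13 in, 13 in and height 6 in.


Shape: trapezoid
Parallel sides a = 13 in, b = 13 in; Height h = 6 in
Formula: A = (a + b) * h / 2
a + b = 13 + 13 = 26
A = 26 * 6 / 2
A = 156 / 2
A = 78
78 in^2


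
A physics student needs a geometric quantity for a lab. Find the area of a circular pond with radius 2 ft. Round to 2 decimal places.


Shape: circle
Radius r = 2 ft
Formula: A = pi * r^2
r^2 = 2^2 = 4
A = pi * 4
A = 12.57
12.57 ft^2


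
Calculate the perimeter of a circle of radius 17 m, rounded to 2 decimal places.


Shape: circle
Radius r = 17 m
Formula: C = 2 * pi * r
C = 2 * pi * 17
C = 34 * pi
C = 106.81
106.81 m


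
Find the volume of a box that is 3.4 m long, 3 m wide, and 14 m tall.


Shape: rectangular prism
l = 3.4 m, w = 3 m, h = 14 m
Formula: V = l * w * h
V = 3.4 * 3 * 14
V = 10.2 * 14
V = 142.8
142.8 m^3


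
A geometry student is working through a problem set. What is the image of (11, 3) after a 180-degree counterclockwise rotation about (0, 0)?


Transformation: rotation about the origin
Original point: (11, 3)
Rule for 180 deg: (x, y) -> (-x, -y)
Apply: (11, 3) -> (-11, -3)
(-11, -3)


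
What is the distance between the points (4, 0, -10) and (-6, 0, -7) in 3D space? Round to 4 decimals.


3D distance between two points
P1 = (4, 0, -10), P2 = (-6, 0, -7)
Formula: d = sqrt((x2-x1)^2 + (y2-y1)^2 + (z2-z1)^2)
dx = -6 - 4 = -10
dy = 0 - 0 = 0
dz = -7 - -10 = 3
dx^2 + dy^2 + dz^2 = 100 + 0 + 9 = 109
d = sqrt(109)
d = 10.4403
10.4403 units


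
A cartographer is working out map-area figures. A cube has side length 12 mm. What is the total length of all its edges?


Shape: cube
Side s = 12 mm
A cube has 12 edges, all equal.
Formula: total edge length = 12 * s
Total = 12 * 12
Total = 144
144 mm


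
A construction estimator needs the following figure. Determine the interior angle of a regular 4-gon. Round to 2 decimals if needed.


Shape: regular square (4 sides)
Formula: interior angle = (n - 2) * 180 / n
(n - 2) = 2
(n - 2) * 180 = 360
angle = 360 / 4
angle = 90
90 degrees


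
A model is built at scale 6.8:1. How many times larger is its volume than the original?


Linear scale factor k = 6.8
Rule: under a linear scaling by k, volumes scale by k^3.
k^3 = 6.8 * 6.8 * 6.8
k^3 = 46.24 * 6.8
k^3 = 314.432
Volume scales by a factor of 314.432.
314.432 (dimensionless)


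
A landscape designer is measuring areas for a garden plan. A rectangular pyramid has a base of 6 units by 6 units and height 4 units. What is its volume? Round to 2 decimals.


Shape: rectangular pyramid
Base: 6 units x 6 units, Height h = 4 units
Formula: V = (1/3) * base_area * h
base_area = 6 * 6 = 36
base_area * h = 36 * 4 = 144
V = 144 / 3
V = 48
48 units^3


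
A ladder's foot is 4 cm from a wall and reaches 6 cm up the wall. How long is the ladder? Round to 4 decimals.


Shape: right triangle
Legs a = 4 cm, b = 6 cm
Formula: c = sqrt(a^2 + b^2)
a^2 = 16, b^2 = 36
a^2 + b^2 = 52
c = sqrt(52)
c = 7.2111
7.2111 cm


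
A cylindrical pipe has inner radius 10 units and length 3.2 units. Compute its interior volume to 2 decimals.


Shape: cylinder
Radius r = 10 units, Height h = 3.2 units
Formula: V = pi * r^2 * h
r^2 = 100
V = pi * 100 * 3.2
V = 320 * pi
V = 1005.31
1005.31 units^3


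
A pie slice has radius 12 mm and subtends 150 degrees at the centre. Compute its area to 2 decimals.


Shape: circular sector
Radius r = 12 mm, Angle = 150 degrees
Formula: A = (angle/360) * pi * r^2
r^2 = 144
Fraction of circle = 150/360
A = (150/360) * pi * 144
A = 60 * pi
A = 188.5
188.5 mm^2


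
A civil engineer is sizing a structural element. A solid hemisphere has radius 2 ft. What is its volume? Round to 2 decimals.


Shape: hemisphere (half of a sphere)
Radius r = 2 ft
Formula: V = (1/2) * (4/3) * pi * r^3 = (2/3) * pi * r^3
r^3 = 8
(2/3) * 8 = 5.333333
V = 5.333333 * pi
V = 16.76
16.76 ft^3


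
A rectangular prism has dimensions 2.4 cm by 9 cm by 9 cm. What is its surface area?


Shape: rectangular prism
l = 2.4 cm, w = 9 cm, h = 9 cm
Formula: SA = 2(lw + lh + wh)
lw = 21.6, lh = 21.6, wh = 81
lw + lh + wh = 124.2
SA = 2 * 124.2
SA = 248.4
248.4 cm^2


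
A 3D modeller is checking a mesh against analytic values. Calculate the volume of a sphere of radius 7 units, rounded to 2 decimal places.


Shape: sphere
Radius r = 7 units
Formula: V = (4/3) * pi * r^3
r^3 = 343
(4/3) * 343 = 457.333333
V = 457.333333 * pi
V = 1436.76
1436.76 units^3


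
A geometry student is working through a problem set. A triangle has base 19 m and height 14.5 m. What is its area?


Shape: triangle
Base b = 19 m, Height h = 14.5 m
Formula: A = (1/2) * b * h
A = 0.5 * 19 * 14.5
A = 0.5 * 275.5
A = 137.75
137.75 m^2


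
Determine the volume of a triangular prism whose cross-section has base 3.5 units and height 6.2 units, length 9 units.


Shape: triangular prism
Triangle base = 3.5 units, triangle height = 6.2 units, prism length L = 9 units
Formula: V = (1/2 * b * h_tri) * L
Cross-section area = 0.5 * 3.5 * 6.2 = 10.85
V = 10.85 * 9
V = 97.65
97.65 units^3


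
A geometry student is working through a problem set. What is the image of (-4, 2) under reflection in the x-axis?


Transformation: reflection
Original point: (-4, 2)
Rule for reflection over the x-axis: (x, y) -> (x, -y)
Apply: (-4, 2) -> (-4, -2)
(-4, -2)


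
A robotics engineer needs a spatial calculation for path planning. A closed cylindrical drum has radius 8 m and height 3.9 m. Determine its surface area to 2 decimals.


Shape: closed cylinder
Radius r = 8 m, Height h = 3.9 m
Formula: SA = 2*pi*r^2 + 2*pi*r*h = 2*pi*r*(r + h)
r + h = 11.9
2 * r * (r + h) = 2 * 8 * 11.9 = 190.4
SA = 190.4 * pi
SA = 598.16
598.16 m^2


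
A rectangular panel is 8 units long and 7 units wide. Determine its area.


Shape: rectangle
Length l = 8 units, Width w = 7 units
Formula: A = l * w
A = 8 * 7
A = 56
56 units^2


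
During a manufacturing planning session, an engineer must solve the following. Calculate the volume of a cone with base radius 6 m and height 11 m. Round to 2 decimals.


Shape: cone
Radius r = 6 m, Height h = 11 m
Formula: V = (1/3) * pi * r^2 * h
r^2 = 36
pi * r^2 * h = pi * 36 * 11 = 396 * pi
V = 396 * pi / 3
V = 414.69
414.69 m^3


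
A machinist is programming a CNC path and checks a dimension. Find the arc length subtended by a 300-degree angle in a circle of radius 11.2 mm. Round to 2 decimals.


Shape: circular arc
Radius r = 11.2 mm, Angle = 300 degrees
Formula: L = (angle/360) * 2 * pi * r
2 * pi * r = 22.4 * pi
L = (300/360) * 22.4 * pi
L = 18.666667 * pi
L = 58.64
58.64 mm


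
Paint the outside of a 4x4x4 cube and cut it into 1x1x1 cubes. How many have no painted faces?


Large cube: 4 x 4 x 4, cut into unit cubes.
n = 4, so n - 2 = 2
Unpainted cubes form the interior (n - 2)^3 block.
(n - 2)^3 = 2^3 = 8
8 unit cubes


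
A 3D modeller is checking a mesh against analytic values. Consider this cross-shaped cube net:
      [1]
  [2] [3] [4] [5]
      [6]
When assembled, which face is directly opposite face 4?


Net: cross layout. Take square 3 as the base (bottom).
Fold the four squares in the horizontal row up around 3: 2 -> left, 4 -> right, 5 wraps to the top.
Fold 1 and 6 up from 3: 1 -> back, 6 -> front.
Opposite pairs are therefore: (1, 6), (2, 4), (3, 5).
Face 4 is opposite face 2.
face 2


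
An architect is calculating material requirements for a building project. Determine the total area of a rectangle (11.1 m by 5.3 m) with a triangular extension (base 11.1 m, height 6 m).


Composite shape: rectangle + triangle
Rectangle area = 11.1 * 5.3 = 58.83
Triangle area = 0.5 * 11.1 * 6 = 33.3
Total = 58.83 + 33.3
Total = 92.13
92.13 m^2


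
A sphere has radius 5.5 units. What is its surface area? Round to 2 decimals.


Shape: sphere
Radius r = 5.5 units
Formula: SA = 4 * pi * r^2
r^2 = 30.25
SA = 4 * pi * 30.25
SA = 121 * pi
SA = 380.13
380.13 units^2


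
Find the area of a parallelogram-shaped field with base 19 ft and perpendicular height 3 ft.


Shape: parallelogram
Base b = 19 ft, Height h = 3 ft
Formula: A = b * h
A = 19 * 3
A = 57
57 ft^2


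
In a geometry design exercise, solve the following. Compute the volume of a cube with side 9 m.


Shape: cube
Side s = 9 m
Formula: V = s^3
V = 9 * 9 * 9
V = 81 * 9
V = 729
729 m^3


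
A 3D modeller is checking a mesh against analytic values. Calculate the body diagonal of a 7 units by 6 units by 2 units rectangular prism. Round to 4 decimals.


Shape: rectangular box (space diagonal)
l = 7 units, w = 6 units, h = 2 units
Visualize: the diagonal of the base, then a right triangle with that diagonal and the height.
Formula: d = sqrt(l^2 + w^2 + h^2)
l^2 + w^2 + h^2 = 49 + 36 + 4 = 89
d = sqrt(89)
d = 9.434
9.434 units


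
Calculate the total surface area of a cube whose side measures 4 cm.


Shape: cube
Side s = 4 cm
A cube has 6 square faces.
Formula: SA = 6 * s^2
s^2 = 16
SA = 6 * 16
SA = 96
96 cm^2


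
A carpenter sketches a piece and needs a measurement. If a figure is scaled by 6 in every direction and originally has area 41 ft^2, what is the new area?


Linear scale factor k = 6
Original area = 41 ft^2
Rule: under a linear scaling by k, areas scale by k^2.
k^2 = 6^2 = 36
New area = 41 * 36
New area = 1476
1476 ft^2


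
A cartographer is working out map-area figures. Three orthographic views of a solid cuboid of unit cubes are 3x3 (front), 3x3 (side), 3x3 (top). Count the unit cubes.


Orthographic views of a solid rectangular block:
Front view 3 x 3 -> length = 3, height = 3
Side view 3 x 3 -> width = 3, height = 3 (consistent)
Top view 3 x 3 -> confirms length = 3, width = 3
The block is 3 x 3 x 3.
Total unit cubes = 3 * 3 * 3 = 27
27 unit cubes


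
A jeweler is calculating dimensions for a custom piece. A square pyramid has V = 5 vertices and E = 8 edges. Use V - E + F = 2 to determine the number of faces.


Polyhedron: square pyramid
Euler's formula for convex polyhedra: V - E + F = 2
Given: V = 5 vertices and E = 8 edges
Solve for F:
F = 2 + E - V = 2 + 8 - 5 = 5
5 faces


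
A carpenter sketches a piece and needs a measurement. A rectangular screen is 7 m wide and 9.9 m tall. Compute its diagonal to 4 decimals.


Shape: rectangle (diagonal via Pythagoras)
Sides: 7 m and 9.9 m
Formula: d = sqrt(l^2 + w^2)
l^2 = 49, w^2 = 98.01
l^2 + w^2 = 147.01
d = sqrt(147.01)
d = 12.1248
12.1248 m


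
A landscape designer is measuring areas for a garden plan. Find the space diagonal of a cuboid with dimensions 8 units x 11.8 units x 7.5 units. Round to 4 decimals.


Shape: rectangular box (space diagonal)
l = 8 units, w = 11.8 units, h = 7.5 units
Visualize: the diagonal of the base, then a right triangle with that diagonal and the height.
Formula: d = sqrt(l^2 + w^2 + h^2)
l^2 + w^2 + h^2 = 64 + 139.24 + 56.25 = 259.49
d = sqrt(259.49)
d = 16.1087
16.1087 units


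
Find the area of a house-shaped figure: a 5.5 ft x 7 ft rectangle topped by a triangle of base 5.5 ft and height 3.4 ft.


Composite shape: rectangle + triangle
Rectangle area = 5.5 * 7 = 38.5
Triangle area = 0.5 * 5.5 * 3.4 = 9.35
Total = 38.5 + 9.35
Total = 47.85
47.85 ft^2


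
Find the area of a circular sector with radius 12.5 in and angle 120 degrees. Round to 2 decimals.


Shape: circular sector
Radius r = 12.5 in, Angle = 120 degrees
Formula: A = (angle/360) * pi * r^2
r^2 = 156.25
Fraction of circle = 120/360
A = (120/360) * pi * 156.25
A = 52.083333 * pi
A = 163.62
163.62 in^2


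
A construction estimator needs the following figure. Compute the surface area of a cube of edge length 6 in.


Shape: cube
Side s = 6 in
A cube has 6 square faces.
Formula: SA = 6 * s^2
s^2 = 36
SA = 6 * 36
SA = 216
216 in^2


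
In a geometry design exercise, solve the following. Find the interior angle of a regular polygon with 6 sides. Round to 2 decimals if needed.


Shape: regular hexagon (6 sides)
Formula: interior angle = (n - 2) * 180 / n
(n - 2) = 4
(n - 2) * 180 = 720
angle = 720 / 6
angle = 120
120 degrees


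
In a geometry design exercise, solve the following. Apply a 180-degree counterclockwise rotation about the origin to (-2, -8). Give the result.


Transformation: rotation about the origin
Original point: (-2, -8)
Rule for 180 deg: (x, y) -> (-x, -y)
Apply: (-2, -8) -> (2, 8)
(2, 8)


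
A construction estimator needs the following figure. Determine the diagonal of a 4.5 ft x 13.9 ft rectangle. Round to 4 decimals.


Shape: rectangle (diagonal via Pythagoras)
Sides: 4.5 ft and 13.9 ft
Formula: d = sqrt(l^2 + w^2)
l^2 = 20.25, w^2 = 193.21
l^2 + w^2 = 213.46
d = sqrt(213.46)
d = 14.6103
14.6103 ft


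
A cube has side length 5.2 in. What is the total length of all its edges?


Shape: cube
Side s = 5.2 in
A cube has 12 edges, all equal.
Formula: total edge length = 12 * s
Total = 12 * 5.2
Total = 62.4
62.4 in


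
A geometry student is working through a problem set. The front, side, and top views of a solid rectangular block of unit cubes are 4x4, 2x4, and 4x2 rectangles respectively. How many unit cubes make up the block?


Orthographic views of a solid rectangular block:
Front view 4 x 4 -> length = 4, height = 4
Side view 2 x 4 -> width = 2, height = 4 (consistent)
Top view 4 x 2 -> confirms length = 4, width = 2
The block is 4 x 2 x 4.
Total unit cubes = 4 * 2 * 4 = 32
32 unit cubes


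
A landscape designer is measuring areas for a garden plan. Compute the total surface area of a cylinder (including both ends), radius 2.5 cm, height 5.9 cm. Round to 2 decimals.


Shape: closed cylinder
Radius r = 2.5 cm, Height h = 5.9 cm
Formula: SA = 2*pi*r^2 + 2*pi*r*h = 2*pi*r*(r + h)
r + h = 8.4
2 * r * (r + h) = 2 * 2.5 * 8.4 = 42
SA = 42 * pi
SA = 131.95
131.95 cm^2


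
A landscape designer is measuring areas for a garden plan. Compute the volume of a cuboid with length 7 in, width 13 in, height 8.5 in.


Shape: rectangular prism
l = 7 in, w = 13 in, h = 8.5 in
Formula: V = l * w * h
V = 7 * 13 * 8.5
V = 91 * 8.5
V = 773.5
773.5 in^3


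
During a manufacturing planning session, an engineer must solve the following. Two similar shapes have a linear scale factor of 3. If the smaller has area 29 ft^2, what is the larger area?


Linear scale factor k = 3
Original area = 29 ft^2
Rule: under a linear scaling by k, areas scale by k^2.
k^2 = 3^2 = 9
New area = 29 * 9
New area = 261
261 ft^2


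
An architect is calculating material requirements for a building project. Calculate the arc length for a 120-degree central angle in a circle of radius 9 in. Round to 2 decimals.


Shape: circular arc
Radius r = 9 in, Angle = 120 degrees
Formula: L = (angle/360) * 2 * pi * r
2 * pi * r = 18 * pi
L = (120/360) * 18 * pi
L = 6 * pi
L = 18.85
18.85 in


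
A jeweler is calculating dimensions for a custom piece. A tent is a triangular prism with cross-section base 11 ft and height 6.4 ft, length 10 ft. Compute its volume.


Shape: triangular prism
Triangle base = 11 ft, triangle height = 6.4 ft, prism length L = 10 ft
Formula: V = (1/2 * b * h_tri) * L
Cross-section area = 0.5 * 11 * 6.4 = 35.2
V = 35.2 * 10
V = 352
352 ft^3


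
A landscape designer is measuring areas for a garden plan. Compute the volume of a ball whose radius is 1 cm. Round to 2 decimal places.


Shape: sphere
Radius r = 1 cm
Formula: V = (4/3) * pi * r^3
r^3 = 1
(4/3) * 1 = 1.333333
V = 1.333333 * pi
V = 4.19
4.19 cm^3


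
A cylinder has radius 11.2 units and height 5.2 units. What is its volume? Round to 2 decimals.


Shape: cylinder
Radius r = 11.2 units, Height h = 5.2 units
Formula: V = pi * r^2 * h
r^2 = 125.44
V = pi * 125.44 * 5.2
V = 652.288 * pi
V = 2049.22
2049.22 units^3


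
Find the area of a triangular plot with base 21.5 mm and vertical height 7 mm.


Shape: triangle
Base b = 21.5 mm, Height h = 7 mm
Formula: A = (1/2) * b * h
A = 0.5 * 21.5 * 7
A = 0.5 * 150.5
A = 75.25
75.25 mm^2


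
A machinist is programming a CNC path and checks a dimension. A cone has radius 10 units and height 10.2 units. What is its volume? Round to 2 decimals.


Shape: cone
Radius r = 10 units, Height h = 10.2 units
Formula: V = (1/3) * pi * r^2 * h
r^2 = 100
pi * r^2 * h = pi * 100 * 10.2 = 1020 * pi
V = 1020 * pi / 3
V = 1068.14
1068.14 units^3


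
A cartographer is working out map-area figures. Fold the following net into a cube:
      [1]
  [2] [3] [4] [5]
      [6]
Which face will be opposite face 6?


Net: cross layout. Take square 3 as the base (bottom).
Fold the four squares in the horizontal row up around 3: 2 -> left, 4 -> right, 5 wraps to the top.
Fold 1 and 6 up from 3: 1 -> back, 6 -> front.
Opposite pairs are therefore: (1, 6), (2, 4), (3, 5).
Face 6 is opposite face 1.
face 1


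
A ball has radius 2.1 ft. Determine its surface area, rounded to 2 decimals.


Shape: sphere
Radius r = 2.1 ft
Formula: SA = 4 * pi * r^2
r^2 = 4.41
SA = 4 * pi * 4.41
SA = 17.64 * pi
SA = 55.42
55.42 ft^2


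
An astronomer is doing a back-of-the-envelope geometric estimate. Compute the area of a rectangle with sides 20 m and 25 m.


Shape: rectangle
Length l = 20 m, Width w = 25 m
Formula: A = l * w
A = 20 * 25
A = 500
500 m^2


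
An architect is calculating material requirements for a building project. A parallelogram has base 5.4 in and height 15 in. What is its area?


Shape: parallelogram
Base b = 5.4 in, Height h = 15 in
Formula: A = b * h
A = 5.4 * 15
A = 81
81 in^2


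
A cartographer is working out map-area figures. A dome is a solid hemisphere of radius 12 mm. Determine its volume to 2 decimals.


Shape: hemisphere (half of a sphere)
Radius r = 12 mm
Formula: V = (1/2) * (4/3) * pi * r^3 = (2/3) * pi * r^3
r^3 = 1728
(2/3) * 1728 = 1152
V = 1152 * pi
V = 3619.11
3619.11 mm^3


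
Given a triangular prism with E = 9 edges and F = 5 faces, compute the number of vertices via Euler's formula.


Polyhedron: triangular prism
Euler's formula for convex polyhedra: V - E + F = 2
Given: E = 9 edges and F = 5 faces
Solve for V:
V = 2 + E - F = 2 + 9 - 5 = 6
6 vertices


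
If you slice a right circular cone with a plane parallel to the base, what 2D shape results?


Solid: right circular cone
Cutting plane: parallel to the base
Visualize the intersection of the plane with the solid's surface.
The boundary of the cut region is a circle.
circle


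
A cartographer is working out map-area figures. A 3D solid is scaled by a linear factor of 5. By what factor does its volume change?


Linear scale factor k = 5
Rule: under a linear scaling by k, volumes scale by k^3.
k^3 = 5 * 5 * 5
k^3 = 25 * 5
k^3 = 125
Volume scales by a factor of 125.
125 (dimensionless)


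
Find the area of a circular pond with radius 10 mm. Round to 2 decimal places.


Shape: circle
Radius r = 10 mm
Formula: A = pi * r^2
r^2 = 10^2 = 100
A = pi * 100
A = 314.16
314.16 mm^2


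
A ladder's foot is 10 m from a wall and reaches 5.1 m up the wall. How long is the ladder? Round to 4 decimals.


Shape: right triangle
Legs a = 10 m, b = 5.1 m
Formula: c = sqrt(a^2 + b^2)
a^2 = 100, b^2 = 26.01
a^2 + b^2 = 126.01
c = sqrt(126.01)
c = 11.2254
11.2254 m


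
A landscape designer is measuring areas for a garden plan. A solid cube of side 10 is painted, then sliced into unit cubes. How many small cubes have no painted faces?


Large cube: 10 x 10 x 10, cut into unit cubes.
n = 10, so n - 2 = 8
Unpainted cubes form the interior (n - 2)^3 block.
(n - 2)^3 = 8^3 = 512
512 unit cubes


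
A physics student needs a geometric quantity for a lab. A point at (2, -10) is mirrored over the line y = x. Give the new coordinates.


Transformation: reflection
Original point: (2, -10)
Rule for reflection over y = x: (x, y) -> (y, x)
Apply: (2, -10) -> (-10, 2)
(-10, 2)


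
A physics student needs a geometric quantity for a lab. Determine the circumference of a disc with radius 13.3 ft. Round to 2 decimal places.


Shape: circle
Radius r = 13.3 ft
Formula: C = 2 * pi * r
C = 2 * pi * 13.3
C = 26.6 * pi
C = 83.57
83.57 ft


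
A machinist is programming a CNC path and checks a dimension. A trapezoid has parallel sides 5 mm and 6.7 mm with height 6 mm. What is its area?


Shape: trapezoid
Parallel sides a = 5 mm, b = 6.7 mm; Height h = 6 mm
Formula: A = (a + b) * h / 2
a + b = 5 + 6.7 = 11.7
A = 11.7 * 6 / 2
A = 70.2 / 2
A = 35.1
35.1 mm^2
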